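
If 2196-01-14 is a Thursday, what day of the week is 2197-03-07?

Tuesday

Day-of-year of January 14, 2196: 14.
Day-of-year of March 7, 2197: 66.
2196 has 366 days, so 366 − 14 = 352 days remain in 2196.
Total: 352 + 66 = 418 days.
418 mod 7 = 5, so 5 days after Thursday is Tuesday.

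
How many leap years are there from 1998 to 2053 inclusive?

Years divisible by 4: 2000, 2004, …, 2052 — 14 in all.
2000 is divisible by 400, so still leap.
No century exceptions apply. Count: 14.

14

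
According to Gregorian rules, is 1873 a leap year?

No

1873 is not a leap year.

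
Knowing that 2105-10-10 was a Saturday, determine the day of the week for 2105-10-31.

Within October 2105: 31 − 10 = 21 days.
21 is a multiple of 7, so 2105-10-31 falls on the same weekday: Saturday.

Saturday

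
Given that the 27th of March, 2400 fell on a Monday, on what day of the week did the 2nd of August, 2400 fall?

March 2400: 31 − 27 = 4 days remain.
Then April (30), May (31), June (30), July (31): 30 + 31 + 30 + 31 = 122 days.
August 1–2, 2400: 2 days.
Total: 4 + 122 + 2 = 128 days.
128 mod 7 = 2, so 2 days after Monday is Wednesday.

Wednesday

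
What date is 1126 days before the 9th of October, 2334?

the 9th of September, 2331

Count 1126 days before October 9, 2334:
September 9, 2331 → September 9, 2332: 366 days (2332 is a leap year).
September 9, 2332 → September 9, 2333: 365 days.
September 9, 2333 → September 9, 2334: 365 days.
September 2334: 30 − 9 = 21 days remain.
October 1–9, 2334: 9 days.
Residual: 30 days.
Total: 1126 days.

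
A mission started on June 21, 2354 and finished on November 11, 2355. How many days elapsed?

508

June 21, 2354 → June 21, 2355: 365 days.
June 2355: 30 − 21 = 9 days remain.
Then July (31), August (31), September (30), October (31): 31 + 31 + 30 + 31 = 123 days.
November 1–11, 2355: 11 days.
Residual: 143 days.
Total: 508 days.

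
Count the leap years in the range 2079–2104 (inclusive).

6

Years divisible by 4 in [2079, 2104]: 2080, 2084, 2088, 2092, 2096, 2100, 2104.
Of these, 2100 is divisible by 100 but not 400, so not leap.
Leap years: 7 − 1 = 6.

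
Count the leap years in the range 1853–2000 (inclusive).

36

Years divisible by 4: 1856, 1860, …, 2000 — 37 in all.
Of these, 1900 is divisible by 100 but not 400, so not leap.
2000 is divisible by 400, so still leap.
Leap years: 37 − 1 = 36.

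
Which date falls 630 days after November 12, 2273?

August 4, 2275

Count 630 days after November 12, 2273:
November 12, 2273 → November 12, 2274: 365 days.
November 2274: 30 − 12 = 18 days remain.
Then December (31), January (31), February 2275 (28), March (31), April (30), May (31), June (30), July (31): 31 + 31 + 28 + 31 + 30 + 31 + 30 + 31 = 243 days.
August 1–4, 2275: 4 days.
Residual: 265 days.
Total: 630 days.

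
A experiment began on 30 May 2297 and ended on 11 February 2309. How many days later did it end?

4274

Day-of-year of May 30, 2297: 150.
Day-of-year of February 11, 2309: 42.
2297 has 365 days, so 365 − 150 = 215 days remain in 2297.
Full years 2298–2308: 9 common + 2 leap = 9×365 + 2×366 = 4017 days.
Total: 215 + 4017 + 42 = 4274 days.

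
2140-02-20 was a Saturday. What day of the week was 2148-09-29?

Day-of-year of February 20, 2140: 51.
Day-of-year of September 29, 2148: 273.
2140 has 366 days, so 366 − 51 = 315 days remain in 2140.
Full years 2141–2147: 6 common + 1 leap = 6×365 + 1×366 = 2556 days.
Total: 315 + 2556 + 273 = 3144 days.
3144 mod 7 = 1, so 1 day after Saturday is Sunday.

Sunday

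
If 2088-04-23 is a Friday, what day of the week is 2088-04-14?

Wednesday

Count forward from the earlier date (April 14, 2088) to the later (April 23, 2088):
Within April 2088: 23 − 14 = 9 days.
9 mod 7 = 2, so 2 days before Friday is Wednesday.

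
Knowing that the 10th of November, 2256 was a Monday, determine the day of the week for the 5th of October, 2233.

Saturday

Count forward from the earlier date (October 5, 2233) to the later (November 10, 2256):
Day-of-year of October 5, 2233: 278.
Day-of-year of November 10, 2256: 315.
2233 has 365 days, so 365 − 278 = 87 days remain in 2233.
Full years 2234–2255: 17 common + 5 leap = 17×365 + 5×366 = 8035 days.
Total: 87 + 8035 + 315 = 8437 days.
8437 mod 7 = 2, so 2 days before Monday is Saturday.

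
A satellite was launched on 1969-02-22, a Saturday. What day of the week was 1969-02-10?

Count forward from the earlier date (February 10, 1969) to the later (February 22, 1969):
Within February 1969: 22 − 10 = 12 days.
12 mod 7 = 5, so 5 days before Saturday is Monday.

Monday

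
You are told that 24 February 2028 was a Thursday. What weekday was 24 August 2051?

Thursday

From February 24, 2028 to February 24, 2051: 23 years, of which 6 contain a Feb 29 — 17×365 + 6×366 = 8401 days.
February 2051: 28 − 24 = 4 days remain (2051 is not a leap year, so February has 28 days).
Then March (31), April (30), May (31), June (30), July (31): 31 + 30 + 31 + 30 + 31 = 153 days.
August 1–24, 2051: 24 days.
Residual: 181 days.
Total: 8582 days.
8582 is a multiple of 7, so 24 August 2051 falls on the same weekday: Thursday.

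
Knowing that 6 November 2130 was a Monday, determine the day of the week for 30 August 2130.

Wednesday

Count forward from the earlier date (August 30, 2130) to the later (November 6, 2130):
August 2130: 31 − 30 = 1 day remains.
Then September (30), October (31): 30 + 31 = 61 days.
November 1–6, 2130: 6 days.
Total: 1 + 61 + 6 = 68 days.
68 mod 7 = 5, so 5 days before Monday is Wednesday.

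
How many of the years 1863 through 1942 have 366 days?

Years divisible by 4: 1864, 1868, …, 1940 — 20 in all.
Of these, 1900 is divisible by 100 but not 400, so not leap.
Leap years: 20 − 1 = 19.

19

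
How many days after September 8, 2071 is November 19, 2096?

9204

From September 8, 2071 to September 8, 2096: 25 years, of which 7 contain a Feb 29 — 18×365 + 7×366 = 9132 days.
September 2096: 30 − 8 = 22 days remain.
Then October (31): 31 days.
November 1–19, 2096: 19 days.
Residual: 72 days.
Total: 9204 days.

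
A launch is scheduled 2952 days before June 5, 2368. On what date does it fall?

May 6, 2360

Count 2952 days before June 5, 2368:
From May 6, 2360 to May 6, 2368: 8 years, of which 2 contain a Feb 29 — 6×365 + 2×366 = 2922 days.
May 2368: 31 − 6 = 25 days remain.
June 1–5, 2368: 5 days.
Residual: 30 days.
Total: 2952 days.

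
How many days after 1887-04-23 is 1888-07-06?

440

April 23, 1887 → April 23, 1888: 366 days (1888 is a leap year).
April 1888: 30 − 23 = 7 days remain.
Then May (31), June (30): 31 + 30 = 61 days.
July 1–6, 1888: 6 days.
Residual: 74 days.
Total: 440 days.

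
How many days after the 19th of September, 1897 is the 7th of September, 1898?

September 1897: 30 − 19 = 11 days remain.
Then 11 full months totalling 335 days.
September 1–7, 1898: 7 days.
Total: 11 + 335 + 7 = 353 days.

353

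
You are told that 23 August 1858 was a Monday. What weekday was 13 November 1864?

Sunday

August 23, 1858 → August 23, 1859: 365 days.
August 23, 1859 → August 23, 1860: 366 days (1860 is a leap year).
August 23, 1860 → August 23, 1861: 365 days.
August 23, 1861 → August 23, 1862: 365 days.
August 23, 1862 → August 23, 1863: 365 days.
August 23, 1863 → August 23, 1864: 366 days (1864 is a leap year).
August 1864: 31 − 23 = 8 days remain.
Then September (30), October (31): 30 + 31 = 61 days.
November 1–13, 1864: 13 days.
Residual: 82 days.
Total: 2274 days.
2274 mod 7 = 6, so 6 days after Monday is Sunday.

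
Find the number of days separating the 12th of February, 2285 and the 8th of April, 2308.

8455

From February 12, 2285 to February 12, 2308: 23 years, of which 4 contain a Feb 29 — 19×365 + 4×366 = 8399 days.
(2300 is not a leap year (divisible by 100 but not 400).)
February 2308: 29 − 12 = 17 days remain (2308 is a leap year, so February has 29 days).
Then March (31): 31 days.
April 1–8, 2308: 8 days.
Residual: 56 days.
Total: 8455 days.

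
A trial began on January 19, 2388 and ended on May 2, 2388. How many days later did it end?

January 2388: 31 − 19 = 12 days remain.
Then February 2388 (29), March (31), April (30): 29 + 31 + 30 = 90 days.
May 1–2, 2388: 2 days.
Total: 12 + 90 + 2 = 104 days.

104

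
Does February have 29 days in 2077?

No

2077 is not a leap year.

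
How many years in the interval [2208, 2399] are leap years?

47

Years divisible by 4: 2208, 2212, …, 2396 — 48 in all.
Of these, 2300 is divisible by 100 but not 400, so not leap.
Leap years: 48 − 1 = 47.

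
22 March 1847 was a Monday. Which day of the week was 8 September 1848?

Friday

Day-of-year of March 22, 1847: 81.
Day-of-year of September 8, 1848: 252.
1847 has 365 days, so 365 − 81 = 284 days remain in 1847.
Total: 284 + 252 = 536 days.
536 mod 7 = 4, so 4 days after Monday is Friday.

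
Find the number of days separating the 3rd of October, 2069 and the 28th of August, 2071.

694

October 2069: 31 − 3 = 28 days remain.
Then 21 full months totalling 638 days.
August 1–28, 2071: 28 days.
Total: 28 + 638 + 28 = 694 days.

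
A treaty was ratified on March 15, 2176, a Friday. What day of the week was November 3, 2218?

Tuesday

From March 15, 2176 to March 15, 2218: 42 years, of which 9 contain a Feb 29 — 33×365 + 9×366 = 15339 days.
(2200 is not a leap year (divisible by 100 but not 400).)
March 2218: 31 − 15 = 16 days remain.
Then April (30), May (31), June (30), July (31), August (31), September (30), October (31): 30 + 31 + 30 + 31 + 31 + 30 + 31 = 214 days.
November 1–3, 2218: 3 days.
Residual: 233 days.
Total: 15572 days.
15572 mod 7 = 4, so 4 days after Friday is Tuesday.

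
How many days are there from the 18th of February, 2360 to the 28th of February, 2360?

10

Within February 2360: 28 − 18 = 10 days.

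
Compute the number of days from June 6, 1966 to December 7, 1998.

11872

From June 6, 1966 to June 6, 1998: 32 years, of which 8 contain a Feb 29 — 24×365 + 8×366 = 11688 days.
June 1998: 30 − 6 = 24 days remain.
Then July (31), August (31), September (30), October (31), November (30): 31 + 31 + 30 + 31 + 30 = 153 days.
December 1–7, 1998: 7 days.
Residual: 184 days.
Total: 11872 days.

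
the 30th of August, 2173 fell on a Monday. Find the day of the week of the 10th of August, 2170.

Count forward from the earlier date (August 10, 2170) to the later (August 30, 2173):
August 10, 2170 → August 10, 2171: 365 days.
August 10, 2171 → August 10, 2172: 366 days (2172 is a leap year).
August 10, 2172 → August 10, 2173: 365 days.
Within August 2173: 30 − 10 = 20 days.
Total: 1116 days.
1116 mod 7 = 3, so 3 days before Monday is Friday.

Friday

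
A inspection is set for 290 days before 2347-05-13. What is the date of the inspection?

2346-07-27

Count 290 days before May 13, 2347:
July 2346: 31 − 27 = 4 days remain.
Then 9 full months totalling 273 days.
May 1–13, 2347: 13 days.
Residual: 290 days.
Total: 290 days.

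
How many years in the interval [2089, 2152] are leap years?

Years divisible by 4: 2092, 2096, …, 2152 — 16 in all.
Of these, 2100 is divisible by 100 but not 400, so not leap.
Leap years: 16 − 1 = 15.

15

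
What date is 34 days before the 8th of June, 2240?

the 5th of May, 2240

Count 34 days before June 8, 2240:
May 2240: 31 − 5 = 26 days remain.
June 1–8, 2240: 8 days.
Total: 26 + 8 = 34 days.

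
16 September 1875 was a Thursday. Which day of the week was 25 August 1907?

From September 16, 1875 to September 16, 1906: 31 years, of which 7 contain a Feb 29 — 24×365 + 7×366 = 11322 days.
(1900 is not a leap year (divisible by 100 but not 400).)
September 1906: 30 − 16 = 14 days remain.
Then 10 full months totalling 304 days.
August 1–25, 1907: 25 days.
Residual: 343 days.
Total: 11665 days.
11665 mod 7 = 3, so 3 days after Thursday is Sunday.

Sunday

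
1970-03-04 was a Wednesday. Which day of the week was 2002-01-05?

From March 4, 1970 to March 4, 2001: 31 years, of which 8 contain a Feb 29 — 23×365 + 8×366 = 11323 days.
(2000 is a leap year (divisible by 400).)
March 2001: 31 − 4 = 27 days remain.
Then 9 full months totalling 275 days.
January 1–5, 2002: 5 days.
Residual: 307 days.
Total: 11630 days.
11630 mod 7 = 3, so 3 days after Wednesday is Saturday.

Saturday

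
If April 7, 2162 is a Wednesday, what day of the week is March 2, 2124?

Count forward from the earlier date (March 2, 2124) to the later (April 7, 2162):
Day-of-year of March 2, 2124: 62.
Day-of-year of April 7, 2162: 97.
2124 has 366 days, so 366 − 62 = 304 days remain in 2124.
Full years 2125–2161: 28 common + 9 leap = 28×365 + 9×366 = 13514 days.
Total: 304 + 13514 + 97 = 13915 days.
13915 mod 7 = 6, so 6 days before Wednesday is Thursday.

Thursday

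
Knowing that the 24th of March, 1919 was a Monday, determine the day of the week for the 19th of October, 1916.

Count forward from the earlier date (October 19, 1916) to the later (March 24, 1919):
Day-of-year of October 19, 1916: 293.
Day-of-year of March 24, 1919: 83.
1916 has 366 days, so 366 − 293 = 73 days remain in 1916.
Full years: 1917: 365; 1918: 365. Sum = 730.
Total: 73 + 730 + 83 = 886 days.
886 mod 7 = 4, so 4 days before Monday is Thursday.

Thursday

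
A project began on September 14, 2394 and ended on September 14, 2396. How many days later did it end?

Day-of-year of September 14, 2394: 257.
Day-of-year of September 14, 2396: 258.
2394 has 365 days, so 365 − 257 = 108 days remain in 2394.
Full years: 2395: 365. Sum = 365.
Total: 108 + 365 + 258 = 731 days.

731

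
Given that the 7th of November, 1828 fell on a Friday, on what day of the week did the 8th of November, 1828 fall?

Within November 1828: 8 − 7 = 1 day.
1 mod 7 = 1, so 1 day after Friday is Saturday.

Saturday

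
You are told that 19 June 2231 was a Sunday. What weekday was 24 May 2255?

Thursday

From June 19, 2231 to June 19, 2254: 23 years, of which 6 contain a Feb 29 — 17×365 + 6×366 = 8401 days.
June 2254: 30 − 19 = 11 days remain.
Then 10 full months totalling 304 days.
May 1–24, 2255: 24 days.
Residual: 339 days.
Total: 8740 days.
8740 mod 7 = 4, so 4 days after Sunday is Thursday.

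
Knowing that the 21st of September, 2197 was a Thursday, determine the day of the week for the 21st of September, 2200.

September 21, 2197 → September 21, 2198: 365 days.
September 21, 2198 → September 21, 2199: 365 days.
September 21, 2199 → September 21, 2200: 365 days (2200 is not a leap year (divisible by 100 but not 400)).
Total: 1095 days.
1095 mod 7 = 3, so 3 days after Thursday is Sunday.

Sunday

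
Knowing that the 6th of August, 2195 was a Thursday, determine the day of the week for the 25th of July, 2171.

Count forward from the earlier date (July 25, 2171) to the later (August 6, 2195):
Day-of-year of July 25, 2171: 206.
Day-of-year of August 6, 2195: 218.
2171 has 365 days, so 365 − 206 = 159 days remain in 2171.
Full years 2172–2194: 17 common + 6 leap = 17×365 + 6×366 = 8401 days.
Total: 159 + 8401 + 218 = 8778 days.
8778 is a multiple of 7, so the 25th of July, 2171 falls on the same weekday: Thursday.

Thursday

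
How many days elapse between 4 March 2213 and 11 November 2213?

252

March 2213: 31 − 4 = 27 days remain.
Then April (30), May (31), June (30), July (31), August (31), September (30), October (31): 30 + 31 + 30 + 31 + 31 + 30 + 31 = 214 days.
November 1–11, 2213: 11 days.
Total: 27 + 214 + 11 = 252 days.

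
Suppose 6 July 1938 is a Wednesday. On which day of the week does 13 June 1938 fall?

Count forward from the earlier date (June 13, 1938) to the later (July 6, 1938):
June 1938: 30 − 13 = 17 days remain.
July 1–6, 1938: 6 days.
Total: 17 + 6 = 23 days.
23 mod 7 = 2, so 2 days before Wednesday is Monday.

Monday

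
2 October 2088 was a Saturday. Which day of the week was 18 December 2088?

October 2088: 31 − 2 = 29 days remain.
Then November (30): 30 days.
December 1–18, 2088: 18 days.
Total: 29 + 30 + 18 = 77 days.
77 is a multiple of 7, so 18 December 2088 falls on the same weekday: Saturday.

Saturday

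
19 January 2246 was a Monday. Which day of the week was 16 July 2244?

Count forward from the earlier date (July 16, 2244) to the later (January 19, 2246):
July 16, 2244 → July 16, 2245: 365 days.
July 2245: 31 − 16 = 15 days remain.
Then August (31), September (30), October (31), November (30), December (31): 31 + 30 + 31 + 30 + 31 = 153 days.
January 1–19, 2246: 19 days.
Residual: 187 days.
Total: 552 days.
552 mod 7 = 6, so 6 days before Monday is Tuesday.

Tuesday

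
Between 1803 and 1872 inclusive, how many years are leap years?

Years divisible by 4: 1804, 1808, …, 1872 — 18 in all.
No century exceptions apply. Count: 18.

18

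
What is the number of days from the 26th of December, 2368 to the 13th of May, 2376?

2695

Day-of-year of December 26, 2368: 361.
Day-of-year of May 13, 2376: 134.
2368 has 366 days, so 366 − 361 = 5 days remain in 2368.
Full years 2369–2375: 6 common + 1 leap = 6×365 + 1×366 = 2556 days.
Total: 5 + 2556 + 134 = 2695 days.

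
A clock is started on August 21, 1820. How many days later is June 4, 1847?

From August 21, 1820 to August 21, 1846: 26 years, of which 6 contain a Feb 29 — 20×365 + 6×366 = 9496 days.
August 1846: 31 − 21 = 10 days remain.
Then 9 full months totalling 273 days.
June 1–4, 1847: 4 days.
Residual: 287 days.
Total: 9783 days.

9783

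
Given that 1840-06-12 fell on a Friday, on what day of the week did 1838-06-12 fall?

Count forward from the earlier date (June 12, 1838) to the later (June 12, 1840):
Day-of-year of June 12, 1838: 163.
Day-of-year of June 12, 1840: 164.
1838 has 365 days, so 365 − 163 = 202 days remain in 1838.
Full years: 1839: 365. Sum = 365.
Total: 202 + 365 + 164 = 731 days.
731 mod 7 = 3, so 3 days before Friday is Tuesday.

Tuesday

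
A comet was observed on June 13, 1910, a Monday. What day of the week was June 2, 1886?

Wednesday

Count forward from the earlier date (June 2, 1886) to the later (June 13, 1910):
Day-of-year of June 2, 1886: 153.
Day-of-year of June 13, 1910: 164.
1886 has 365 days, so 365 − 153 = 212 days remain in 1886.
Full years 1887–1909: 18 common + 5 leap = 18×365 + 5×366 = 8400 days.
Total: 212 + 8400 + 164 = 8776 days.
8776 mod 7 = 5, so 5 days before Monday is Wednesday.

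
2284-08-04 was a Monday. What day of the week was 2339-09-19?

From August 4, 2284 to August 4, 2339: 55 years, of which 12 contain a Feb 29 — 43×365 + 12×366 = 20087 days.
(2300 is not a leap year (divisible by 100 but not 400).)
August 2339: 31 − 4 = 27 days remain.
September 1–19, 2339: 19 days.
Residual: 46 days.
Total: 20133 days.
20133 mod 7 = 1, so 1 day after Monday is Tuesday.

Tuesday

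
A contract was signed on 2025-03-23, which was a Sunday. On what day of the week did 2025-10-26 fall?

March 2025: 31 − 23 = 8 days remain.
Then April (30), May (31), June (30), July (31), August (31), September (30): 30 + 31 + 30 + 31 + 31 + 30 = 183 days.
October 1–26, 2025: 26 days.
Total: 8 + 183 + 26 = 217 days.
217 is a multiple of 7, so 2025-10-26 falls on the same weekday: Sunday.

Sunday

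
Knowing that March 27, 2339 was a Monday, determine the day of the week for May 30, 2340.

March 2339: 31 − 27 = 4 days remain.
Then 13 full months totalling 396 days.
May 1–30, 2340: 30 days.
Total: 4 + 396 + 30 = 430 days.
430 mod 7 = 3, so 3 days after Monday is Thursday.

Thursday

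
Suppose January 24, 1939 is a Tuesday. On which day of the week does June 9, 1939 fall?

Friday

January 1939: 31 − 24 = 7 days remain.
Then February 1939 (28), March (31), April (30), May (31): 28 + 31 + 30 + 31 = 120 days.
June 1–9, 1939: 9 days.
Total: 7 + 120 + 9 = 136 days.
136 mod 7 = 3, so 3 days after Tuesday is Friday.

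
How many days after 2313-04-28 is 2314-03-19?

April 2313: 30 − 28 = 2 days remain.
Then 10 full months totalling 304 days.
March 1–19, 2314: 19 days.
Residual: 325 days.
Total: 325 days.

325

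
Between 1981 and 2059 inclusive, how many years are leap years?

Years divisible by 4: 1984, 1988, …, 2056 — 19 in all.
2000 is divisible by 400, so still leap.
No century exceptions apply. Count: 19.

19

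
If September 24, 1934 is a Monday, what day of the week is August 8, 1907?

Thursday

Count forward from the earlier date (August 8, 1907) to the later (September 24, 1934):
From August 8, 1907 to August 8, 1934: 27 years, of which 7 contain a Feb 29 — 20×365 + 7×366 = 9862 days.
August 1934: 31 − 8 = 23 days remain.
September 1–24, 1934: 24 days.
Residual: 47 days.
Total: 9909 days.
9909 mod 7 = 4, so 4 days before Monday is Thursday.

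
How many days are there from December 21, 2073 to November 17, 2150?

28089

Day-of-year of December 21, 2073: 355.
Day-of-year of November 17, 2150: 321.
2073 has 365 days, so 365 − 355 = 10 days remain in 2073.
Full years 2074–2149: 58 common + 18 leap = 58×365 + 18×366 = 27758 days.
Total: 10 + 27758 + 321 = 28089 days.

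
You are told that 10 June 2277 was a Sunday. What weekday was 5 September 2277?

Wednesday

June 2277: 30 − 10 = 20 days remain.
Then July (31), August (31): 31 + 31 = 62 days.
September 1–5, 2277: 5 days.
Total: 20 + 62 + 5 = 87 days.
87 mod 7 = 3, so 3 days after Sunday is Wednesday.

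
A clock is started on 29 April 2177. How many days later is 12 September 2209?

From April 29, 2177 to April 29, 2209: 32 years, of which 7 contain a Feb 29 — 25×365 + 7×366 = 11687 days.
(2200 is not a leap year (divisible by 100 but not 400).)
April 2209: 30 − 29 = 1 day remains.
Then May (31), June (30), July (31), August (31): 31 + 30 + 31 + 31 = 123 days.
September 1–12, 2209: 12 days.
Residual: 136 days.
Total: 11823 days.

11823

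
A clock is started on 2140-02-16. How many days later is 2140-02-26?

Within February 2140: 26 − 16 = 10 days.

10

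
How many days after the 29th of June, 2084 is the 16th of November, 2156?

Day-of-year of June 29, 2084: 181.
Day-of-year of November 16, 2156: 321.
2084 has 366 days, so 366 − 181 = 185 days remain in 2084.
Full years 2085–2155: 55 common + 16 leap = 55×365 + 16×366 = 25931 days.
Total: 185 + 25931 + 321 = 26437 days.

26437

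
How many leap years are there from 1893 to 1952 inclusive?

Years divisible by 4: 1896, 1900, …, 1952 — 15 in all.
Of these, 1900 is divisible by 100 but not 400, so not leap.
Leap years: 15 − 1 = 14.

14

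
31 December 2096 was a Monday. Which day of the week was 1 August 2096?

Count forward from the earlier date (August 1, 2096) to the later (December 31, 2096):
August 2096: 31 − 1 = 30 days remain.
Then September (30), October (31), November (30): 30 + 31 + 30 = 91 days.
December 1–31, 2096: 31 days.
Total: 30 + 91 + 31 = 152 days.
152 mod 7 = 5, so 5 days before Monday is Wednesday.

Wednesday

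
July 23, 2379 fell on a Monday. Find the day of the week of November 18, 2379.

July 2379: 31 − 23 = 8 days remain.
Then August (31), September (30), October (31): 31 + 30 + 31 = 92 days.
November 1–18, 2379: 18 days.
Total: 8 + 92 + 18 = 118 days.
118 mod 7 = 6, so 6 days after Monday is Sunday.

Sunday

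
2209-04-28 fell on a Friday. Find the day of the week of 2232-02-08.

Wednesday

From April 28, 2209 to April 28, 2231: 22 years, of which 5 contain a Feb 29 — 17×365 + 5×366 = 8035 days.
April 2231: 30 − 28 = 2 days remain.
Then 9 full months totalling 276 days.
February 1–8, 2232: 8 days (2232 is a leap year).
Residual: 286 days.
Total: 8321 days.
8321 mod 7 = 5, so 5 days after Friday is Wednesday.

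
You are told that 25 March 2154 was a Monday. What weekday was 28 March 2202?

From March 25, 2154 to March 25, 2202: 48 years, of which 11 contain a Feb 29 — 37×365 + 11×366 = 17531 days.
(2200 is not a leap year (divisible by 100 but not 400).)
Within March 2202: 28 − 25 = 3 days.
Total: 17534 days.
17534 mod 7 = 6, so 6 days after Monday is Sunday.

Sunday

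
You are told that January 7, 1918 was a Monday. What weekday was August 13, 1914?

Count forward from the earlier date (August 13, 1914) to the later (January 7, 1918):
August 13, 1914 → August 13, 1915: 365 days.
August 13, 1915 → August 13, 1916: 366 days (1916 is a leap year).
August 13, 1916 → August 13, 1917: 365 days.
August 1917: 31 − 13 = 18 days remain.
Then September (30), October (31), November (30), December (31): 30 + 31 + 30 + 31 = 122 days.
January 1–7, 1918: 7 days.
Residual: 147 days.
Total: 1243 days.
1243 mod 7 = 4, so 4 days before Monday is Thursday.

Thursday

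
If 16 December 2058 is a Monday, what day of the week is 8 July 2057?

Count forward from the earlier date (July 8, 2057) to the later (December 16, 2058):
Day-of-year of July 8, 2057: 189.
Day-of-year of December 16, 2058: 350.
2057 has 365 days, so 365 − 189 = 176 days remain in 2057.
Total: 176 + 350 = 526 days.
526 mod 7 = 1, so 1 day before Monday is Sunday.

Sunday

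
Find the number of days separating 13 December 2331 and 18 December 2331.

Within December 2331: 18 − 13 = 5 days.

5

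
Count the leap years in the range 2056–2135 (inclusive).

19

Years divisible by 4: 2056, 2060, …, 2132 — 20 in all.
Of these, 2100 is divisible by 100 but not 400, so not leap.
Leap years: 20 − 1 = 19.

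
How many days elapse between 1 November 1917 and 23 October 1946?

From November 1, 1917 to November 1, 1945: 28 years, of which 7 contain a Feb 29 — 21×365 + 7×366 = 10227 days.
November 1945: 30 − 1 = 29 days remain.
Then 10 full months totalling 304 days.
October 1–23, 1946: 23 days.
Residual: 356 days.
Total: 10583 days.

10583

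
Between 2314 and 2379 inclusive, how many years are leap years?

16

Years divisible by 4: 2316, 2320, …, 2376 — 16 in all.
No century exceptions apply. Count: 16.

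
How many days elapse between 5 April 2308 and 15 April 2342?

From April 5, 2308 to April 5, 2342: 34 years, of which 8 contain a Feb 29 — 26×365 + 8×366 = 12418 days.
Within April 2342: 15 − 5 = 10 days.
Total: 12428 days.

12428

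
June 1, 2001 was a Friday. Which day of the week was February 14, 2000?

Count forward from the earlier date (February 14, 2000) to the later (June 1, 2001):
February 2000: 29 − 14 = 15 days remain (2000 is a leap year (divisible by 400), so February has 29 days).
Then 15 full months totalling 457 days.
June 1, 2001: 1 day.
Total: 15 + 457 + 1 = 473 days.
473 mod 7 = 4, so 4 days before Friday is Monday.

Monday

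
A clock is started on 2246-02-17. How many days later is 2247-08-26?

555

February 2246: 28 − 17 = 11 days remain (2246 is not a leap year, so February has 28 days).
Then 17 full months totalling 518 days.
August 1–26, 2247: 26 days.
Total: 11 + 518 + 26 = 555 days.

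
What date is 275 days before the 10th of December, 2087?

the 10th of March, 2087

Count 275 days before December 10, 2087:
March 2087: 31 − 10 = 21 days remain.
Then April (30), May (31), June (30), July (31), August (31), September (30), October (31), November (30): 30 + 31 + 30 + 31 + 31 + 30 + 31 + 30 = 244 days.
December 1–10, 2087: 10 days.
Total: 21 + 244 + 10 = 275 days.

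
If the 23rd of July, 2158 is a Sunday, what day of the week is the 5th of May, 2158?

Count forward from the earlier date (May 5, 2158) to the later (July 23, 2158):
May 2158: 31 − 5 = 26 days remain.
Then June (30): 30 days.
July 1–23, 2158: 23 days.
Total: 26 + 30 + 23 = 79 days.
79 mod 7 = 2, so 2 days before Sunday is Friday.

Friday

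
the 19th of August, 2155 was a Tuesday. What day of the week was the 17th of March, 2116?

Tuesday

Count forward from the earlier date (March 17, 2116) to the later (August 19, 2155):
Day-of-year of March 17, 2116: 77.
Day-of-year of August 19, 2155: 231.
2116 has 366 days, so 366 − 77 = 289 days remain in 2116.
Full years 2117–2154: 29 common + 9 leap = 29×365 + 9×366 = 13879 days.
Total: 289 + 13879 + 231 = 14399 days.
14399 is a multiple of 7, so the 17th of March, 2116 falls on the same weekday: Tuesday.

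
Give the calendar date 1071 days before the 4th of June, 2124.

the 29th of June, 2121

Count 1071 days before June 4, 2124:
June 29, 2121 → June 29, 2122: 365 days.
June 29, 2122 → June 29, 2123: 365 days.
June 2123: 30 − 29 = 1 day remains.
Then 11 full months totalling 336 days.
June 1–4, 2124: 4 days.
Residual: 341 days.
Total: 1071 days.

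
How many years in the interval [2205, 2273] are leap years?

17

Years divisible by 4: 2208, 2212, …, 2272 — 17 in all.
No century exceptions apply. Count: 17.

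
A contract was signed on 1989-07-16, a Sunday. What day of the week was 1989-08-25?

July 1989: 31 − 16 = 15 days remain.
August 1–25, 1989: 25 days.
Total: 15 + 25 = 40 days.
40 mod 7 = 5, so 5 days after Sunday is Friday.

Friday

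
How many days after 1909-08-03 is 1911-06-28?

694

Day-of-year of August 3, 1909: 215.
Day-of-year of June 28, 1911: 179.
1909 has 365 days, so 365 − 215 = 150 days remain in 1909.
Full years: 1910: 365. Sum = 365.
Total: 150 + 365 + 179 = 694 days.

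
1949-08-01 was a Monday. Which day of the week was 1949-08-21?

Sunday

Within August 1949: 21 − 1 = 20 days.
20 mod 7 = 6, so 6 days after Monday is Sunday.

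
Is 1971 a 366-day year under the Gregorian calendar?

1971 is not a leap year.

No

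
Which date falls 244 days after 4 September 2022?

6 May 2023

Count 244 days after September 4, 2022:
Day-of-year of September 4, 2022: 247.
Day-of-year of May 6, 2023: 126.
2022 has 365 days, so 365 − 247 = 118 days remain in 2022.
Total: 118 + 126 = 244 days.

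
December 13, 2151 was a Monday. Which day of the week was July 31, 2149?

Count forward from the earlier date (July 31, 2149) to the later (December 13, 2151):
Day-of-year of July 31, 2149: 212.
Day-of-year of December 13, 2151: 347.
2149 has 365 days, so 365 − 212 = 153 days remain in 2149.
Full years: 2150: 365. Sum = 365.
Total: 153 + 365 + 347 = 865 days.
865 mod 7 = 4, so 4 days before Monday is Thursday.

Thursday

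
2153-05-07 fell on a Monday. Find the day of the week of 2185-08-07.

From May 7, 2153 to May 7, 2185: 32 years, of which 8 contain a Feb 29 — 24×365 + 8×366 = 11688 days.
May 2185: 31 − 7 = 24 days remain.
Then June (30), July (31): 30 + 31 = 61 days.
August 1–7, 2185: 7 days.
Residual: 92 days.
Total: 11780 days.
11780 mod 7 = 6, so 6 days after Monday is Sunday.

Sunday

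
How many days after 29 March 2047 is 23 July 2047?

March 2047: 31 − 29 = 2 days remain.
Then April (30), May (31), June (30): 30 + 31 + 30 = 91 days.
July 1–23, 2047: 23 days.
Total: 2 + 91 + 23 = 116 days.

116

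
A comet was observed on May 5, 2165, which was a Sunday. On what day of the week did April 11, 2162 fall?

Sunday

Count forward from the earlier date (April 11, 2162) to the later (May 5, 2165):
April 11, 2162 → April 11, 2163: 365 days.
April 11, 2163 → April 11, 2164: 366 days (2164 is a leap year).
April 11, 2164 → April 11, 2165: 365 days.
April 2165: 30 − 11 = 19 days remain.
May 1–5, 2165: 5 days.
Residual: 24 days.
Total: 1120 days.
1120 is a multiple of 7, so April 11, 2162 falls on the same weekday: Sunday.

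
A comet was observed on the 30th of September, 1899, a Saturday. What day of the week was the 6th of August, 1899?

Sunday

Count forward from the earlier date (August 6, 1899) to the later (September 30, 1899):
August 1899: 31 − 6 = 25 days remain.
September 1–30, 1899: 30 days.
Total: 25 + 30 = 55 days.
55 mod 7 = 6, so 6 days before Saturday is Sunday.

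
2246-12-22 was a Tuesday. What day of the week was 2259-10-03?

Monday

From December 22, 2246 to December 22, 2258: 12 years, of which 3 contain a Feb 29 — 9×365 + 3×366 = 4383 days.
December 2258: 31 − 22 = 9 days remain.
Then 9 full months totalling 273 days.
October 1–3, 2259: 3 days.
Residual: 285 days.
Total: 4668 days.
4668 mod 7 = 6, so 6 days after Tuesday is Monday.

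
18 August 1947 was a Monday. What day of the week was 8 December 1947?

Monday

August 1947: 31 − 18 = 13 days remain.
Then September (30), October (31), November (30): 30 + 31 + 30 = 91 days.
December 1–8, 1947: 8 days.
Total: 13 + 91 + 8 = 112 days.
112 is a multiple of 7, so 8 December 1947 falls on the same weekday: Monday.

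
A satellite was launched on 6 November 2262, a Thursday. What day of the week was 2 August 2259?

Count forward from the earlier date (August 2, 2259) to the later (November 6, 2262):
Day-of-year of August 2, 2259: 214.
Day-of-year of November 6, 2262: 310.
2259 has 365 days, so 365 − 214 = 151 days remain in 2259.
Full years: 2260: 366; 2261: 365. Sum = 731.
Total: 151 + 731 + 310 = 1192 days.
1192 mod 7 = 2, so 2 days before Thursday is Tuesday.

Tuesday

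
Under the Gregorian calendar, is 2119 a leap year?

No

2119 is not a leap year.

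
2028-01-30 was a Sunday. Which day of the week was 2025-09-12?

Friday

Count forward from the earlier date (September 12, 2025) to the later (January 30, 2028):
September 12, 2025 → September 12, 2026: 365 days.
September 12, 2026 → September 12, 2027: 365 days.
September 2027: 30 − 12 = 18 days remain.
Then October (31), November (30), December (31): 31 + 30 + 31 = 92 days.
January 1–30, 2028: 30 days.
Residual: 140 days.
Total: 870 days.
870 mod 7 = 2, so 2 days before Sunday is Friday.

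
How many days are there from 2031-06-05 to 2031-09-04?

91

June 2031: 30 − 5 = 25 days remain.
Then July (31), August (31): 31 + 31 = 62 days.
September 1–4, 2031: 4 days.
Total: 25 + 62 + 4 = 91 days.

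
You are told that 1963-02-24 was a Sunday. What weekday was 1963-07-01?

Monday

February 1963: 28 − 24 = 4 days remain (1963 is not a leap year, so February has 28 days).
Then March (31), April (30), May (31), June (30): 31 + 30 + 31 + 30 = 122 days.
July 1, 1963: 1 day.
Total: 4 + 122 + 1 = 127 days.
127 mod 7 = 1, so 1 day after Sunday is Monday.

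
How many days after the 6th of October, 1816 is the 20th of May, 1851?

12644

Day-of-year of October 6, 1816: 280.
Day-of-year of May 20, 1851: 140.
1816 has 366 days, so 366 − 280 = 86 days remain in 1816.
Full years 1817–1850: 26 common + 8 leap = 26×365 + 8×366 = 12418 days.
Total: 86 + 12418 + 140 = 12644 days.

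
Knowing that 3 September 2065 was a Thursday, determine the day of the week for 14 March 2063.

Wednesday

Count forward from the earlier date (March 14, 2063) to the later (September 3, 2065):
Day-of-year of March 14, 2063: 73.
Day-of-year of September 3, 2065: 246.
2063 has 365 days, so 365 − 73 = 292 days remain in 2063.
Full years: 2064: 366. Sum = 366.
Total: 292 + 366 + 246 = 904 days.
904 mod 7 = 1, so 1 day before Thursday is Wednesday.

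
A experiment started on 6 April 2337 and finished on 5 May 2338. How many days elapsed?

394

April 2337: 30 − 6 = 24 days remain.
Then 12 full months totalling 365 days.
May 1–5, 2338: 5 days.
Total: 24 + 365 + 5 = 394 days.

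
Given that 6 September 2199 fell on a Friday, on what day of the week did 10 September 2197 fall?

Count forward from the earlier date (September 10, 2197) to the later (September 6, 2199):
September 10, 2197 → September 10, 2198: 365 days.
September 2198: 30 − 10 = 20 days remain.
Then 11 full months totalling 335 days.
September 1–6, 2199: 6 days.
Residual: 361 days.
Total: 726 days.
726 mod 7 = 5, so 5 days before Friday is Sunday.

Sunday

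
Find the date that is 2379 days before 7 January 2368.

3 July 2361

Count 2379 days before January 7, 2368:
Day-of-year of July 3, 2361: 184.
Day-of-year of January 7, 2368: 7.
2361 has 365 days, so 365 − 184 = 181 days remain in 2361.
Full years: 2362: 365; 2363: 365; 2364: 366; 2365: 365; 2366: 365; 2367: 365. Sum = 2191.
Total: 181 + 2191 + 7 = 2379 days.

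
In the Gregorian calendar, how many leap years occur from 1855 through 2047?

47

Years divisible by 4: 1856, 1860, …, 2044 — 48 in all.
Of these, 1900 is divisible by 100 but not 400, so not leap.
2000 is divisible by 400, so still leap.
Leap years: 48 − 1 = 47.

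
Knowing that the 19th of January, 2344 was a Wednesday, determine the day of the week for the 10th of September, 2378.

From January 19, 2344 to January 19, 2378: 34 years, of which 9 contain a Feb 29 — 25×365 + 9×366 = 12419 days.
January 2378: 31 − 19 = 12 days remain.
Then February 2378 (28), March (31), April (30), May (31), June (30), July (31), August (31): 28 + 31 + 30 + 31 + 30 + 31 + 31 = 212 days.
September 1–10, 2378: 10 days.
Residual: 234 days.
Total: 12653 days.
12653 mod 7 = 4, so 4 days after Wednesday is Sunday.

Sunday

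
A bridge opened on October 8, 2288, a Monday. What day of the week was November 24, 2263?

Tuesday

Count forward from the earlier date (November 24, 2263) to the later (October 8, 2288):
From November 24, 2263 to November 24, 2287: 24 years, of which 6 contain a Feb 29 — 18×365 + 6×366 = 8766 days.
November 2287: 30 − 24 = 6 days remain.
Then 10 full months totalling 305 days.
October 1–8, 2288: 8 days.
Residual: 319 days.
Total: 9085 days.
9085 mod 7 = 6, so 6 days before Monday is Tuesday.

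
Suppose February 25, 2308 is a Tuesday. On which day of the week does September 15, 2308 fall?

February 2308: 29 − 25 = 4 days remain (2308 is a leap year, so February has 29 days).
Then March (31), April (30), May (31), June (30), July (31), August (31): 31 + 30 + 31 + 30 + 31 + 31 = 184 days.
September 1–15, 2308: 15 days.
Total: 4 + 184 + 15 = 203 days.
203 is a multiple of 7, so September 15, 2308 falls on the same weekday: Tuesday.

Tuesday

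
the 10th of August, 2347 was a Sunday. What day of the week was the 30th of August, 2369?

Saturday

Day-of-year of August 10, 2347: 222.
Day-of-year of August 30, 2369: 242.
2347 has 365 days, so 365 − 222 = 143 days remain in 2347.
Full years 2348–2368: 15 common + 6 leap = 15×365 + 6×366 = 7671 days.
Total: 143 + 7671 + 242 = 8056 days.
8056 mod 7 = 6, so 6 days after Sunday is Saturday.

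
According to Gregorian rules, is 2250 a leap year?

2250 is not a leap year.

No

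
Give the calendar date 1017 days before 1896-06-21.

1893-09-08

Count 1017 days before June 21, 1896:
September 8, 1893 → September 8, 1894: 365 days.
September 8, 1894 → September 8, 1895: 365 days.
September 1895: 30 − 8 = 22 days remain.
Then October (31), November (30), December (31), January (31), February 1896 (29), March (31), April (30), May (31): 31 + 30 + 31 + 31 + 29 + 31 + 30 + 31 = 244 days.
June 1–21, 1896: 21 days.
Residual: 287 days.
Total: 1017 days.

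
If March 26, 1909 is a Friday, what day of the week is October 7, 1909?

March 1909: 31 − 26 = 5 days remain.
Then April (30), May (31), June (30), July (31), August (31), September (30): 30 + 31 + 30 + 31 + 31 + 30 = 183 days.
October 1–7, 1909: 7 days.
Total: 5 + 183 + 7 = 195 days.
195 mod 7 = 6, so 6 days after Friday is Thursday.

Thursday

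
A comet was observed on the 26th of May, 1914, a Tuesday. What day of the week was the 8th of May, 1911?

Monday

Count forward from the earlier date (May 8, 1911) to the later (May 26, 1914):
May 8, 1911 → May 8, 1912: 366 days (1912 is a leap year).
May 8, 1912 → May 8, 1913: 365 days.
May 8, 1913 → May 8, 1914: 365 days.
Within May 1914: 26 − 8 = 18 days.
Total: 1114 days.
1114 mod 7 = 1, so 1 day before Tuesday is Monday.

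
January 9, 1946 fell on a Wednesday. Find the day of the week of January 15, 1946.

Within January 1946: 15 − 9 = 6 days.
6 mod 7 = 6, so 6 days after Wednesday is Tuesday.

Tuesday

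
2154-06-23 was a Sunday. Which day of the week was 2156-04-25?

Day-of-year of June 23, 2154: 174.
Day-of-year of April 25, 2156: 116.
2154 has 365 days, so 365 − 174 = 191 days remain in 2154.
Full years: 2155: 365. Sum = 365.
Total: 191 + 365 + 116 = 672 days.
672 is a multiple of 7, so 2156-04-25 falls on the same weekday: Sunday.

Sunday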